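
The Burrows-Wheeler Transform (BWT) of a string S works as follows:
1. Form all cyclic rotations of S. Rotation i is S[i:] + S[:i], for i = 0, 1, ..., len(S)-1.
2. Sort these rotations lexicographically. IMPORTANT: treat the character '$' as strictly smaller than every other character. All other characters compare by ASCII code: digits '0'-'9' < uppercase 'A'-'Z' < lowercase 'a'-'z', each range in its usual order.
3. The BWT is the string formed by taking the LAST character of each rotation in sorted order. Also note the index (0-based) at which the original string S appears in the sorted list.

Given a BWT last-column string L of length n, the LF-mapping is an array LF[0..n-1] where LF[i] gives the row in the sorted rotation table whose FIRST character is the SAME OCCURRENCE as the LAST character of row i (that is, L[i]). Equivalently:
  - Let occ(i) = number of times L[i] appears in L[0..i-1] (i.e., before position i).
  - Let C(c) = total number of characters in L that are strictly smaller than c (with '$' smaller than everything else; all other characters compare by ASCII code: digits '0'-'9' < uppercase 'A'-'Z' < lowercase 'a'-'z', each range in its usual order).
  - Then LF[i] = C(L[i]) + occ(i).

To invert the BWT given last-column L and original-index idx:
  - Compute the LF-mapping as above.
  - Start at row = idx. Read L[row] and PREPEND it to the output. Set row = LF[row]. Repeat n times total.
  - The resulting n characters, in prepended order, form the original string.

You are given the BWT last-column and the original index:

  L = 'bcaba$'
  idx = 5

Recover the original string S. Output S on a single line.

Answer: caabb$

Derivation:
LF mapping: 3 5 1 4 2 0
Walk LF starting at row 5, prepending L[row]:
  step 1: row=5, L[5]='$', prepend. Next row=LF[5]=0
  step 2: row=0, L[0]='b', prepend. Next row=LF[0]=3
  step 3: row=3, L[3]='b', prepend. Next row=LF[3]=4
  step 4: row=4, L[4]='a', prepend. Next row=LF[4]=2
  step 5: row=2, L[2]='a', prepend. Next row=LF[2]=1
  step 6: row=1, L[1]='c', prepend. Next row=LF[1]=5
Reversed output: caabb$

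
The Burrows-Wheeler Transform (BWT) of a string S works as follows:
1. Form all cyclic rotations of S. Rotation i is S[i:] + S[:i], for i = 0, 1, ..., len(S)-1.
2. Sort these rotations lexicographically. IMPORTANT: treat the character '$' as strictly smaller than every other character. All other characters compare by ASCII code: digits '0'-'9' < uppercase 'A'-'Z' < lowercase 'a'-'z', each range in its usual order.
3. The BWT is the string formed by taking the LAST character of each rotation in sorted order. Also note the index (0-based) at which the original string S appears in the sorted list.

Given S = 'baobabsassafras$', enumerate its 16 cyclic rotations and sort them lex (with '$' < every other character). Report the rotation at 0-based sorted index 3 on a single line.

All 16 rotations (rotation i = S[i:]+S[:i]):
  rot[0] = baobabsassafras$
  rot[1] = aobabsassafras$b
  rot[2] = obabsassafras$ba
  rot[3] = babsassafras$bao
  rot[4] = absassafras$baob
  rot[5] = bsassafras$baoba
  rot[6] = sassafras$baobab
  rot[7] = assafras$baobabs
  rot[8] = ssafras$baobabsa
  rot[9] = safras$baobabsas
  rot[10] = afras$baobabsass
  rot[11] = fras$baobabsassa
  rot[12] = ras$baobabsassaf
  rot[13] = as$baobabsassafr
  rot[14] = s$baobabsassafra
  rot[15] = $baobabsassafras
Sorted (with $ < everything):
  sorted[0] = $baobabsassafras
  sorted[1] = absassafras$baob
  sorted[2] = afras$baobabsass
  sorted[3] = aobabsassafras$b
  sorted[4] = as$baobabsassafr
  sorted[5] = assafras$baobabs
  sorted[6] = babsassafras$bao
  sorted[7] = baobabsassafras$
  sorted[8] = bsassafras$baoba
  sorted[9] = fras$baobabsassa
  sorted[10] = obabsassafras$ba
  sorted[11] = ras$baobabsassaf
  sorted[12] = s$baobabsassafra
  sorted[13] = safras$baobabsas
  sorted[14] = sassafras$baobab
  sorted[15] = ssafras$baobabsa
sorted[3] = aobabsassafras$b

Answer: aobabsassafras$b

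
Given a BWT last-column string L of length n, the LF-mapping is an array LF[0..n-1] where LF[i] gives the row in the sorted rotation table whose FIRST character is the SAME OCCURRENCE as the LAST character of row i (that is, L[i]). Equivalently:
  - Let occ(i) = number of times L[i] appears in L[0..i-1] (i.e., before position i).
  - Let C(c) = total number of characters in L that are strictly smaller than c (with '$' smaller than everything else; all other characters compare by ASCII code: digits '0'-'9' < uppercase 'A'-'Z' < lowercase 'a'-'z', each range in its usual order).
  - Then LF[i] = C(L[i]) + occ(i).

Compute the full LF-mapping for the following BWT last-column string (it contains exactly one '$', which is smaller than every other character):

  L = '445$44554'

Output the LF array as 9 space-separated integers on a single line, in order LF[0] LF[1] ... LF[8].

Answer: 1 2 6 0 3 4 7 8 5

Derivation:
Char counts: '$':1, '4':5, '5':3
C (first-col start): C('$')=0, C('4')=1, C('5')=6
L[0]='4': occ=0, LF[0]=C('4')+0=1+0=1
L[1]='4': occ=1, LF[1]=C('4')+1=1+1=2
L[2]='5': occ=0, LF[2]=C('5')+0=6+0=6
L[3]='$': occ=0, LF[3]=C('$')+0=0+0=0
L[4]='4': occ=2, LF[4]=C('4')+2=1+2=3
L[5]='4': occ=3, LF[5]=C('4')+3=1+3=4
L[6]='5': occ=1, LF[6]=C('5')+1=6+1=7
L[7]='5': occ=2, LF[7]=C('5')+2=6+2=8
L[8]='4': occ=4, LF[8]=C('4')+4=1+4=5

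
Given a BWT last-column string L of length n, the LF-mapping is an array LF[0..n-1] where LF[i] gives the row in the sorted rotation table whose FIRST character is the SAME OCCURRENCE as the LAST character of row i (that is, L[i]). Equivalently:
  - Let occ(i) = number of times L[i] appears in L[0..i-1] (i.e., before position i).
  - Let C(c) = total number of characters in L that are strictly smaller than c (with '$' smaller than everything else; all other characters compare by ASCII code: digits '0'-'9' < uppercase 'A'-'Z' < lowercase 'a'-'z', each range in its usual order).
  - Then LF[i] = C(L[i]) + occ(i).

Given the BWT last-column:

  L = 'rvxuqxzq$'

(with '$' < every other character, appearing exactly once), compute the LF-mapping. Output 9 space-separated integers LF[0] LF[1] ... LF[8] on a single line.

Answer: 3 5 6 4 1 7 8 2 0

Derivation:
Char counts: '$':1, 'q':2, 'r':1, 'u':1, 'v':1, 'x':2, 'z':1
C (first-col start): C('$')=0, C('q')=1, C('r')=3, C('u')=4, C('v')=5, C('x')=6, C('z')=8
L[0]='r': occ=0, LF[0]=C('r')+0=3+0=3
L[1]='v': occ=0, LF[1]=C('v')+0=5+0=5
L[2]='x': occ=0, LF[2]=C('x')+0=6+0=6
L[3]='u': occ=0, LF[3]=C('u')+0=4+0=4
L[4]='q': occ=0, LF[4]=C('q')+0=1+0=1
L[5]='x': occ=1, LF[5]=C('x')+1=6+1=7
L[6]='z': occ=0, LF[6]=C('z')+0=8+0=8
L[7]='q': occ=1, LF[7]=C('q')+1=1+1=2
L[8]='$': occ=0, LF[8]=C('$')+0=0+0=0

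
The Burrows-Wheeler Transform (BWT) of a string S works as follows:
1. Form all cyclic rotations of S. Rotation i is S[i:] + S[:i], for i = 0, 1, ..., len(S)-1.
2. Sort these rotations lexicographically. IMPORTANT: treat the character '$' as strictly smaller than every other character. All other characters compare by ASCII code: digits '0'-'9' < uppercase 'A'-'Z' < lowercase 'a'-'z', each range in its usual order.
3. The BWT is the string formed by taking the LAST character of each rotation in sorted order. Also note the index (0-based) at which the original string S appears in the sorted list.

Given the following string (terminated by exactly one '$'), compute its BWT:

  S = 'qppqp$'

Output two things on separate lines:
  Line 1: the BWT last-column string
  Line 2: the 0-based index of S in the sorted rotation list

Answer: pqqpp$
5

Derivation:
All 6 rotations (rotation i = S[i:]+S[:i]):
  rot[0] = qppqp$
  rot[1] = ppqp$q
  rot[2] = pqp$qp
  rot[3] = qp$qpp
  rot[4] = p$qppq
  rot[5] = $qppqp
Sorted (with $ < everything):
  sorted[0] = $qppqp  (last char: 'p')
  sorted[1] = p$qppq  (last char: 'q')
  sorted[2] = ppqp$q  (last char: 'q')
  sorted[3] = pqp$qp  (last char: 'p')
  sorted[4] = qp$qpp  (last char: 'p')
  sorted[5] = qppqp$  (last char: '$')
Last column: pqqpp$
Original string S is at sorted index 5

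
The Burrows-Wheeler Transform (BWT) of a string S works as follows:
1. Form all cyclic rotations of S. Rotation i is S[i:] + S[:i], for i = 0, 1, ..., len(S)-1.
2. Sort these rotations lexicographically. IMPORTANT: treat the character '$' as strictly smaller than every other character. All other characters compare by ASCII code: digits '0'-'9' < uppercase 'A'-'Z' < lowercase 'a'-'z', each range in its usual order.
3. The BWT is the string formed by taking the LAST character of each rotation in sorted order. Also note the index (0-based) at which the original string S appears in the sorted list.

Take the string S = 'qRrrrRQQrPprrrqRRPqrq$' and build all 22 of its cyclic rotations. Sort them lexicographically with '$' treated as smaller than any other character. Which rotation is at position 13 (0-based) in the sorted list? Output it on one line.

Answer: qrq$qRrrrRQQrPprrrqRRP

Derivation:
All 22 rotations (rotation i = S[i:]+S[:i]):
  rot[0] = qRrrrRQQrPprrrqRRPqrq$
  rot[1] = RrrrRQQrPprrrqRRPqrq$q
  rot[2] = rrrRQQrPprrrqRRPqrq$qR
  rot[3] = rrRQQrPprrrqRRPqrq$qRr
  rot[4] = rRQQrPprrrqRRPqrq$qRrr
  rot[5] = RQQrPprrrqRRPqrq$qRrrr
  rot[6] = QQrPprrrqRRPqrq$qRrrrR
  rot[7] = QrPprrrqRRPqrq$qRrrrRQ
  rot[8] = rPprrrqRRPqrq$qRrrrRQQ
  rot[9] = PprrrqRRPqrq$qRrrrRQQr
  rot[10] = prrrqRRPqrq$qRrrrRQQrP
  rot[11] = rrrqRRPqrq$qRrrrRQQrPp
  rot[12] = rrqRRPqrq$qRrrrRQQrPpr
  rot[13] = rqRRPqrq$qRrrrRQQrPprr
  rot[14] = qRRPqrq$qRrrrRQQrPprrr
  rot[15] = RRPqrq$qRrrrRQQrPprrrq
  rot[16] = RPqrq$qRrrrRQQrPprrrqR
  rot[17] = Pqrq$qRrrrRQQrPprrrqRR
  rot[18] = qrq$qRrrrRQQrPprrrqRRP
  rot[19] = rq$qRrrrRQQrPprrrqRRPq
  rot[20] = q$qRrrrRQQrPprrrqRRPqr
  rot[21] = $qRrrrRQQrPprrrqRRPqrq
Sorted (with $ < everything):
  sorted[0] = $qRrrrRQQrPprrrqRRPqrq
  sorted[1] = PprrrqRRPqrq$qRrrrRQQr
  sorted[2] = Pqrq$qRrrrRQQrPprrrqRR
  sorted[3] = QQrPprrrqRRPqrq$qRrrrR
  sorted[4] = QrPprrrqRRPqrq$qRrrrRQ
  sorted[5] = RPqrq$qRrrrRQQrPprrrqR
  sorted[6] = RQQrPprrrqRRPqrq$qRrrr
  sorted[7] = RRPqrq$qRrrrRQQrPprrrq
  sorted[8] = RrrrRQQrPprrrqRRPqrq$q
  sorted[9] = prrrqRRPqrq$qRrrrRQQrP
  sorted[10] = q$qRrrrRQQrPprrrqRRPqr
  sorted[11] = qRRPqrq$qRrrrRQQrPprrr
  sorted[12] = qRrrrRQQrPprrrqRRPqrq$
  sorted[13] = qrq$qRrrrRQQrPprrrqRRP
  sorted[14] = rPprrrqRRPqrq$qRrrrRQQ
  sorted[15] = rRQQrPprrrqRRPqrq$qRrr
  sorted[16] = rq$qRrrrRQQrPprrrqRRPq
  sorted[17] = rqRRPqrq$qRrrrRQQrPprr
  sorted[18] = rrRQQrPprrrqRRPqrq$qRr
  sorted[19] = rrqRRPqrq$qRrrrRQQrPpr
  sorted[20] = rrrRQQrPprrrqRRPqrq$qR
  sorted[21] = rrrqRRPqrq$qRrrrRQQrPp
sorted[13] = qrq$qRrrrRQQrPprrrqRRP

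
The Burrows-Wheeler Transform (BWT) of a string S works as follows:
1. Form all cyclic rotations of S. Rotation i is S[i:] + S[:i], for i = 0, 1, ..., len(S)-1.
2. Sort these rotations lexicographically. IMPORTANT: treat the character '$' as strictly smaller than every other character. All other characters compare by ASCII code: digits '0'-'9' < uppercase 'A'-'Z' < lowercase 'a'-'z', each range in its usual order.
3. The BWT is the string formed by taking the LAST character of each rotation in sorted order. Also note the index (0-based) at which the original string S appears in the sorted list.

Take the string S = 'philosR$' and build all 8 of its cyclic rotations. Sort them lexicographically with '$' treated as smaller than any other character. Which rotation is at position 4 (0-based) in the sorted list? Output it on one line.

All 8 rotations (rotation i = S[i:]+S[:i]):
  rot[0] = philosR$
  rot[1] = hilosR$p
  rot[2] = ilosR$ph
  rot[3] = losR$phi
  rot[4] = osR$phil
  rot[5] = sR$philo
  rot[6] = R$philos
  rot[7] = $philosR
Sorted (with $ < everything):
  sorted[0] = $philosR
  sorted[1] = R$philos
  sorted[2] = hilosR$p
  sorted[3] = ilosR$ph
  sorted[4] = losR$phi
  sorted[5] = osR$phil
  sorted[6] = philosR$
  sorted[7] = sR$philo
sorted[4] = losR$phi

Answer: losR$phi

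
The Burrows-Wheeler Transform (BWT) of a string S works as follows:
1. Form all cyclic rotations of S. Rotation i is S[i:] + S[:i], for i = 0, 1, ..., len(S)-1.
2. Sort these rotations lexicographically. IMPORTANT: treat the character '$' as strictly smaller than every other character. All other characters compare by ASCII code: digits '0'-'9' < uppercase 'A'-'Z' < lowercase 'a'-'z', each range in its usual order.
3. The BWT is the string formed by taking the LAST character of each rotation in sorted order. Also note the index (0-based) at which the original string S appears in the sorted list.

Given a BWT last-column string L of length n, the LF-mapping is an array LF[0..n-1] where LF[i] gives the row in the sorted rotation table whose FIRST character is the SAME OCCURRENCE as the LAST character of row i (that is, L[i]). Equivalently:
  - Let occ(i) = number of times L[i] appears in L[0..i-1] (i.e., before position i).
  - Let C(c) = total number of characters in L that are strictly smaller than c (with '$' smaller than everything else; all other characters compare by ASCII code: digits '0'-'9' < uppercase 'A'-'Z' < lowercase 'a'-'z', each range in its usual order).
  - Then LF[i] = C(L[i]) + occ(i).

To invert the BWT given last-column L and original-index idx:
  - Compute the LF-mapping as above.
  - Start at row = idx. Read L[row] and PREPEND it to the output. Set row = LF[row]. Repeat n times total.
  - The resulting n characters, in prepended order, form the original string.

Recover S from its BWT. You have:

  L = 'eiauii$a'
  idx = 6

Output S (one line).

Answer: iiiaaue$

Derivation:
LF mapping: 3 4 1 7 5 6 0 2
Walk LF starting at row 6, prepending L[row]:
  step 1: row=6, L[6]='$', prepend. Next row=LF[6]=0
  step 2: row=0, L[0]='e', prepend. Next row=LF[0]=3
  step 3: row=3, L[3]='u', prepend. Next row=LF[3]=7
  step 4: row=7, L[7]='a', prepend. Next row=LF[7]=2
  step 5: row=2, L[2]='a', prepend. Next row=LF[2]=1
  step 6: row=1, L[1]='i', prepend. Next row=LF[1]=4
  step 7: row=4, L[4]='i', prepend. Next row=LF[4]=5
  step 8: row=5, L[5]='i', prepend. Next row=LF[5]=6
Reversed output: iiiaaue$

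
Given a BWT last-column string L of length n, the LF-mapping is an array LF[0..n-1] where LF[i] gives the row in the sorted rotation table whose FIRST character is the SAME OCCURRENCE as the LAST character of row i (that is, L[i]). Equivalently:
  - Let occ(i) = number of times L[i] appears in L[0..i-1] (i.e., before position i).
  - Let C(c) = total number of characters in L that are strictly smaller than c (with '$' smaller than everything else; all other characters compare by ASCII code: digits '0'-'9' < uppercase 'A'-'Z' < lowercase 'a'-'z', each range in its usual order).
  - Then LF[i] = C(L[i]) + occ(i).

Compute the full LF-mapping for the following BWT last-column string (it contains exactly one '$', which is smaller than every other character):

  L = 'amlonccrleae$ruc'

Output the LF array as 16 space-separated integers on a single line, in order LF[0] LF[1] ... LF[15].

Answer: 1 10 8 12 11 3 4 13 9 6 2 7 0 14 15 5

Derivation:
Char counts: '$':1, 'a':2, 'c':3, 'e':2, 'l':2, 'm':1, 'n':1, 'o':1, 'r':2, 'u':1
C (first-col start): C('$')=0, C('a')=1, C('c')=3, C('e')=6, C('l')=8, C('m')=10, C('n')=11, C('o')=12, C('r')=13, C('u')=15
L[0]='a': occ=0, LF[0]=C('a')+0=1+0=1
L[1]='m': occ=0, LF[1]=C('m')+0=10+0=10
L[2]='l': occ=0, LF[2]=C('l')+0=8+0=8
L[3]='o': occ=0, LF[3]=C('o')+0=12+0=12
L[4]='n': occ=0, LF[4]=C('n')+0=11+0=11
L[5]='c': occ=0, LF[5]=C('c')+0=3+0=3
L[6]='c': occ=1, LF[6]=C('c')+1=3+1=4
L[7]='r': occ=0, LF[7]=C('r')+0=13+0=13
L[8]='l': occ=1, LF[8]=C('l')+1=8+1=9
L[9]='e': occ=0, LF[9]=C('e')+0=6+0=6
L[10]='a': occ=1, LF[10]=C('a')+1=1+1=2
L[11]='e': occ=1, LF[11]=C('e')+1=6+1=7
L[12]='$': occ=0, LF[12]=C('$')+0=0+0=0
L[13]='r': occ=1, LF[13]=C('r')+1=13+1=14
L[14]='u': occ=0, LF[14]=C('u')+0=15+0=15
L[15]='c': occ=2, LF[15]=C('c')+2=3+2=5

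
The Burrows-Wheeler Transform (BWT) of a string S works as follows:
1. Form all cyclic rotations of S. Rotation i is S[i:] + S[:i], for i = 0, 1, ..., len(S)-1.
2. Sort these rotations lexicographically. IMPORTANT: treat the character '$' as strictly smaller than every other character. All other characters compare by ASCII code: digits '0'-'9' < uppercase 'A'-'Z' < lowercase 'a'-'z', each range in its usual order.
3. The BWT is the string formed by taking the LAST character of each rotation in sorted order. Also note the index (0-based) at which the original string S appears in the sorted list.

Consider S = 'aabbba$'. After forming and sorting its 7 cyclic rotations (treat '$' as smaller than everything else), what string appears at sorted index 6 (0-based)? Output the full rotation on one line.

All 7 rotations (rotation i = S[i:]+S[:i]):
  rot[0] = aabbba$
  rot[1] = abbba$a
  rot[2] = bbba$aa
  rot[3] = bba$aab
  rot[4] = ba$aabb
  rot[5] = a$aabbb
  rot[6] = $aabbba
Sorted (with $ < everything):
  sorted[0] = $aabbba
  sorted[1] = a$aabbb
  sorted[2] = aabbba$
  sorted[3] = abbba$a
  sorted[4] = ba$aabb
  sorted[5] = bba$aab
  sorted[6] = bbba$aa
sorted[6] = bbba$aa

Answer: bbba$aa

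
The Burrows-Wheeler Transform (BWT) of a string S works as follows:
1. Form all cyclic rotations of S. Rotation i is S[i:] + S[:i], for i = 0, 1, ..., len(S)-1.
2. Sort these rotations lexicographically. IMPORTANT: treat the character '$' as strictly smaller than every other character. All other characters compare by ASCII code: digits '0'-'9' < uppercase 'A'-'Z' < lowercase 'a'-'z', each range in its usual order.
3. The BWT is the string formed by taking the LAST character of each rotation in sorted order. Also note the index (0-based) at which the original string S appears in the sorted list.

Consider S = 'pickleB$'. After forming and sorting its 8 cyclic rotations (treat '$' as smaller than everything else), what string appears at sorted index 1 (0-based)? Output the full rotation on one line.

Answer: B$pickle

Derivation:
All 8 rotations (rotation i = S[i:]+S[:i]):
  rot[0] = pickleB$
  rot[1] = ickleB$p
  rot[2] = ckleB$pi
  rot[3] = kleB$pic
  rot[4] = leB$pick
  rot[5] = eB$pickl
  rot[6] = B$pickle
  rot[7] = $pickleB
Sorted (with $ < everything):
  sorted[0] = $pickleB
  sorted[1] = B$pickle
  sorted[2] = ckleB$pi
  sorted[3] = eB$pickl
  sorted[4] = ickleB$p
  sorted[5] = kleB$pic
  sorted[6] = leB$pick
  sorted[7] = pickleB$
sorted[1] = B$pickle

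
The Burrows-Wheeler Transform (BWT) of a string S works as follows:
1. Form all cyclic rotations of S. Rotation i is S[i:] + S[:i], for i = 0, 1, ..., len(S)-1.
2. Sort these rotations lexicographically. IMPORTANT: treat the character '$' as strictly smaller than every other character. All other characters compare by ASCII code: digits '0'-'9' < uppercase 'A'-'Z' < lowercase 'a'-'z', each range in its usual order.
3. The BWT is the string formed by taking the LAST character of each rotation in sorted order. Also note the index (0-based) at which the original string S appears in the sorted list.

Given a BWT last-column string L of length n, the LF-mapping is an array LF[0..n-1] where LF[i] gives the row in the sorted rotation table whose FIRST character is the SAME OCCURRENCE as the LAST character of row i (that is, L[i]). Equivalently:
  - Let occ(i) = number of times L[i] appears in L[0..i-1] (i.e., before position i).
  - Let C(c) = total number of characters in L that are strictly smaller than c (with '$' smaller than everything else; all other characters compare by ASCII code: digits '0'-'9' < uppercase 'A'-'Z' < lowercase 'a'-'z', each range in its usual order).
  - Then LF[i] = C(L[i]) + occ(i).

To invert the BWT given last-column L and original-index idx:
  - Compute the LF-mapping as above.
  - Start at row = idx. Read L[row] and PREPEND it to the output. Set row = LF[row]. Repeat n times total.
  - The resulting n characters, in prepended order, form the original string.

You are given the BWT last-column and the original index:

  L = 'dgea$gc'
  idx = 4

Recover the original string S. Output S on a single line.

Answer: ecggad$

Derivation:
LF mapping: 3 5 4 1 0 6 2
Walk LF starting at row 4, prepending L[row]:
  step 1: row=4, L[4]='$', prepend. Next row=LF[4]=0
  step 2: row=0, L[0]='d', prepend. Next row=LF[0]=3
  step 3: row=3, L[3]='a', prepend. Next row=LF[3]=1
  step 4: row=1, L[1]='g', prepend. Next row=LF[1]=5
  step 5: row=5, L[5]='g', prepend. Next row=LF[5]=6
  step 6: row=6, L[6]='c', prepend. Next row=LF[6]=2
  step 7: row=2, L[2]='e', prepend. Next row=LF[2]=4
Reversed output: ecggad$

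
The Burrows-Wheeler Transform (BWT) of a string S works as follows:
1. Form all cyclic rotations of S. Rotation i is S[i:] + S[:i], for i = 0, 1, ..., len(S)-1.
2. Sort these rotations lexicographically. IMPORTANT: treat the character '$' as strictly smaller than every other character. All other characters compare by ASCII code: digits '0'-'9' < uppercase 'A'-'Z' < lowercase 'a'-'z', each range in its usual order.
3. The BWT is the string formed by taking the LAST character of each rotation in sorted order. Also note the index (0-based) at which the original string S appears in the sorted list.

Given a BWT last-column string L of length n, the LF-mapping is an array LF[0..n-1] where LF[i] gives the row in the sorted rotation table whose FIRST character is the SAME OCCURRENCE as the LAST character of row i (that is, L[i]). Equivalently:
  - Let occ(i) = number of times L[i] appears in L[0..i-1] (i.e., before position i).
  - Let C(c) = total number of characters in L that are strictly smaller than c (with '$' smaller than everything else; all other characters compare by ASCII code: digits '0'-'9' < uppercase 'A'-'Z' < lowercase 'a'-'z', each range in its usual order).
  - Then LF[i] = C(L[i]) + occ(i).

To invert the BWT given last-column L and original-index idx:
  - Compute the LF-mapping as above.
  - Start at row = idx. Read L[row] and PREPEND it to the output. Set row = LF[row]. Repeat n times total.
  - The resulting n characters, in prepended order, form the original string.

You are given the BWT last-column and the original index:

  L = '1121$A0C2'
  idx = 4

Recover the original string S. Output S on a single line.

LF mapping: 2 3 5 4 0 7 1 8 6
Walk LF starting at row 4, prepending L[row]:
  step 1: row=4, L[4]='$', prepend. Next row=LF[4]=0
  step 2: row=0, L[0]='1', prepend. Next row=LF[0]=2
  step 3: row=2, L[2]='2', prepend. Next row=LF[2]=5
  step 4: row=5, L[5]='A', prepend. Next row=LF[5]=7
  step 5: row=7, L[7]='C', prepend. Next row=LF[7]=8
  step 6: row=8, L[8]='2', prepend. Next row=LF[8]=6
  step 7: row=6, L[6]='0', prepend. Next row=LF[6]=1
  step 8: row=1, L[1]='1', prepend. Next row=LF[1]=3
  step 9: row=3, L[3]='1', prepend. Next row=LF[3]=4
Reversed output: 1102CA21$

Answer: 1102CA21$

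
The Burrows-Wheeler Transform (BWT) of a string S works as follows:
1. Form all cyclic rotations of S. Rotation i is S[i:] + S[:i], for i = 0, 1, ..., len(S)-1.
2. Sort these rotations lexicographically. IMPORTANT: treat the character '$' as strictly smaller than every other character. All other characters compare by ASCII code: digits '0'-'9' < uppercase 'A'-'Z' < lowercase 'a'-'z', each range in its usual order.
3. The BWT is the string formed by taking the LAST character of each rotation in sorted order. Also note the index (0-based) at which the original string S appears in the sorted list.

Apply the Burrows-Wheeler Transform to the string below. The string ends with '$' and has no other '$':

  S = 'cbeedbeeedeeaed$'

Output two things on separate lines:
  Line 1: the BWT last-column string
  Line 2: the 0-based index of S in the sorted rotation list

All 16 rotations (rotation i = S[i:]+S[:i]):
  rot[0] = cbeedbeeedeeaed$
  rot[1] = beedbeeedeeaed$c
  rot[2] = eedbeeedeeaed$cb
  rot[3] = edbeeedeeaed$cbe
  rot[4] = dbeeedeeaed$cbee
  rot[5] = beeedeeaed$cbeed
  rot[6] = eeedeeaed$cbeedb
  rot[7] = eedeeaed$cbeedbe
  rot[8] = edeeaed$cbeedbee
  rot[9] = deeaed$cbeedbeee
  rot[10] = eeaed$cbeedbeeed
  rot[11] = eaed$cbeedbeeede
  rot[12] = aed$cbeedbeeedee
  rot[13] = ed$cbeedbeeedeea
  rot[14] = d$cbeedbeeedeeae
  rot[15] = $cbeedbeeedeeaed
Sorted (with $ < everything):
  sorted[0] = $cbeedbeeedeeaed  (last char: 'd')
  sorted[1] = aed$cbeedbeeedee  (last char: 'e')
  sorted[2] = beedbeeedeeaed$c  (last char: 'c')
  sorted[3] = beeedeeaed$cbeed  (last char: 'd')
  sorted[4] = cbeedbeeedeeaed$  (last char: '$')
  sorted[5] = d$cbeedbeeedeeae  (last char: 'e')
  sorted[6] = dbeeedeeaed$cbee  (last char: 'e')
  sorted[7] = deeaed$cbeedbeee  (last char: 'e')
  sorted[8] = eaed$cbeedbeeede  (last char: 'e')
  sorted[9] = ed$cbeedbeeedeea  (last char: 'a')
  sorted[10] = edbeeedeeaed$cbe  (last char: 'e')
  sorted[11] = edeeaed$cbeedbee  (last char: 'e')
  sorted[12] = eeaed$cbeedbeeed  (last char: 'd')
  sorted[13] = eedbeeedeeaed$cb  (last char: 'b')
  sorted[14] = eedeeaed$cbeedbe  (last char: 'e')
  sorted[15] = eeedeeaed$cbeedb  (last char: 'b')
Last column: decd$eeeeaeedbeb
Original string S is at sorted index 4

Answer: decd$eeeeaeedbeb
4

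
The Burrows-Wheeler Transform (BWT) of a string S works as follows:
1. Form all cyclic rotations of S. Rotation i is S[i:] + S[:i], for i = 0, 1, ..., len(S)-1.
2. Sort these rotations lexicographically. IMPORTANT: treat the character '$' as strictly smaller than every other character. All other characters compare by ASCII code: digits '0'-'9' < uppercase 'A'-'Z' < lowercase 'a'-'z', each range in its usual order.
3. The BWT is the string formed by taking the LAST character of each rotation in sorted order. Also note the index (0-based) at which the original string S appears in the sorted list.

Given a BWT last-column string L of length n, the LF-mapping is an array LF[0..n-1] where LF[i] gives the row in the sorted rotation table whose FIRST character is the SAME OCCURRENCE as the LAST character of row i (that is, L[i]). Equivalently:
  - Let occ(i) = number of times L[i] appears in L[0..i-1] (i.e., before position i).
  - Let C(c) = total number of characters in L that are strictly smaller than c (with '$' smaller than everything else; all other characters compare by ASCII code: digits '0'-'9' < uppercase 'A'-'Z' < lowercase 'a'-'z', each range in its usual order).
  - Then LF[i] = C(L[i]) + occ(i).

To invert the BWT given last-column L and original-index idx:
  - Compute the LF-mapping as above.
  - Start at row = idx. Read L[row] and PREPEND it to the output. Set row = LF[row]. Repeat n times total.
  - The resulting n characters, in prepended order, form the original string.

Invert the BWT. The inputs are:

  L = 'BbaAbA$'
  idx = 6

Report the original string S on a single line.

LF mapping: 3 5 4 1 6 2 0
Walk LF starting at row 6, prepending L[row]:
  step 1: row=6, L[6]='$', prepend. Next row=LF[6]=0
  step 2: row=0, L[0]='B', prepend. Next row=LF[0]=3
  step 3: row=3, L[3]='A', prepend. Next row=LF[3]=1
  step 4: row=1, L[1]='b', prepend. Next row=LF[1]=5
  step 5: row=5, L[5]='A', prepend. Next row=LF[5]=2
  step 6: row=2, L[2]='a', prepend. Next row=LF[2]=4
  step 7: row=4, L[4]='b', prepend. Next row=LF[4]=6
Reversed output: baAbAB$

Answer: baAbAB$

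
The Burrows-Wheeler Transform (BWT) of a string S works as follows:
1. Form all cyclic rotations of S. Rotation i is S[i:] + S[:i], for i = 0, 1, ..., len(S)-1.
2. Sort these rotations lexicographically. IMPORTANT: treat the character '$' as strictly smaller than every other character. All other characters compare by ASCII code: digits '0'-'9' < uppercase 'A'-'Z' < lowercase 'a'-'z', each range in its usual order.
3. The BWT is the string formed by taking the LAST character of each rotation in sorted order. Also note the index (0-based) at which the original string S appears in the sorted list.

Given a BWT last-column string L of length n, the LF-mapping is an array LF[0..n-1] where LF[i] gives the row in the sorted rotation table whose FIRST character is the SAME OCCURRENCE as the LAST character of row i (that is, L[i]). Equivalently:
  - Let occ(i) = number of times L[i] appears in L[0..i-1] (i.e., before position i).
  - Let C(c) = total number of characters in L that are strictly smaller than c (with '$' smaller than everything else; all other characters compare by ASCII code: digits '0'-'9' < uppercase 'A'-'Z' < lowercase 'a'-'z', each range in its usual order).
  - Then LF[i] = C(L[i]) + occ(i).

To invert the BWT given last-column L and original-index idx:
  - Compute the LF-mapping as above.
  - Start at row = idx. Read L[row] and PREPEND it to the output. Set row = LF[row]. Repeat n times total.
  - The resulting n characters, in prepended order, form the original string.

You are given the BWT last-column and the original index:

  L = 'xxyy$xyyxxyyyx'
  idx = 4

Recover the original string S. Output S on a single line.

Answer: xyxxyxyyyyyxx$

Derivation:
LF mapping: 1 2 7 8 0 3 9 10 4 5 11 12 13 6
Walk LF starting at row 4, prepending L[row]:
  step 1: row=4, L[4]='$', prepend. Next row=LF[4]=0
  step 2: row=0, L[0]='x', prepend. Next row=LF[0]=1
  step 3: row=1, L[1]='x', prepend. Next row=LF[1]=2
  step 4: row=2, L[2]='y', prepend. Next row=LF[2]=7
  step 5: row=7, L[7]='y', prepend. Next row=LF[7]=10
  step 6: row=10, L[10]='y', prepend. Next row=LF[10]=11
  step 7: row=11, L[11]='y', prepend. Next row=LF[11]=12
  step 8: row=12, L[12]='y', prepend. Next row=LF[12]=13
  step 9: row=13, L[13]='x', prepend. Next row=LF[13]=6
  step 10: row=6, L[6]='y', prepend. Next row=LF[6]=9
  step 11: row=9, L[9]='x', prepend. Next row=LF[9]=5
  step 12: row=5, L[5]='x', prepend. Next row=LF[5]=3
  step 13: row=3, L[3]='y', prepend. Next row=LF[3]=8
  step 14: row=8, L[8]='x', prepend. Next row=LF[8]=4
Reversed output: xyxxyxyyyyyxx$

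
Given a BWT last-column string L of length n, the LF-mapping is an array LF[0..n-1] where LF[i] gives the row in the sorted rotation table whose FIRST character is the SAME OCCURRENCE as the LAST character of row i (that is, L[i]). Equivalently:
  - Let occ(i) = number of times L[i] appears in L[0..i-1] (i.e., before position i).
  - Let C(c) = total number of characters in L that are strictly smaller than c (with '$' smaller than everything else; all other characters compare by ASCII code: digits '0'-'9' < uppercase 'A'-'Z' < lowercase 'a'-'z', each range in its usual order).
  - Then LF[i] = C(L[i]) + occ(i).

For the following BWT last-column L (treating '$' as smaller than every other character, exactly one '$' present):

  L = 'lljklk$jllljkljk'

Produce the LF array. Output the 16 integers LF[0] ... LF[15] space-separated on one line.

Answer: 9 10 1 5 11 6 0 2 12 13 14 3 7 15 4 8

Derivation:
Char counts: '$':1, 'j':4, 'k':4, 'l':7
C (first-col start): C('$')=0, C('j')=1, C('k')=5, C('l')=9
L[0]='l': occ=0, LF[0]=C('l')+0=9+0=9
L[1]='l': occ=1, LF[1]=C('l')+1=9+1=10
L[2]='j': occ=0, LF[2]=C('j')+0=1+0=1
L[3]='k': occ=0, LF[3]=C('k')+0=5+0=5
L[4]='l': occ=2, LF[4]=C('l')+2=9+2=11
L[5]='k': occ=1, LF[5]=C('k')+1=5+1=6
L[6]='$': occ=0, LF[6]=C('$')+0=0+0=0
L[7]='j': occ=1, LF[7]=C('j')+1=1+1=2
L[8]='l': occ=3, LF[8]=C('l')+3=9+3=12
L[9]='l': occ=4, LF[9]=C('l')+4=9+4=13
L[10]='l': occ=5, LF[10]=C('l')+5=9+5=14
L[11]='j': occ=2, LF[11]=C('j')+2=1+2=3
L[12]='k': occ=2, LF[12]=C('k')+2=5+2=7
L[13]='l': occ=6, LF[13]=C('l')+6=9+6=15
L[14]='j': occ=3, LF[14]=C('j')+3=1+3=4
L[15]='k': occ=3, LF[15]=C('k')+3=5+3=8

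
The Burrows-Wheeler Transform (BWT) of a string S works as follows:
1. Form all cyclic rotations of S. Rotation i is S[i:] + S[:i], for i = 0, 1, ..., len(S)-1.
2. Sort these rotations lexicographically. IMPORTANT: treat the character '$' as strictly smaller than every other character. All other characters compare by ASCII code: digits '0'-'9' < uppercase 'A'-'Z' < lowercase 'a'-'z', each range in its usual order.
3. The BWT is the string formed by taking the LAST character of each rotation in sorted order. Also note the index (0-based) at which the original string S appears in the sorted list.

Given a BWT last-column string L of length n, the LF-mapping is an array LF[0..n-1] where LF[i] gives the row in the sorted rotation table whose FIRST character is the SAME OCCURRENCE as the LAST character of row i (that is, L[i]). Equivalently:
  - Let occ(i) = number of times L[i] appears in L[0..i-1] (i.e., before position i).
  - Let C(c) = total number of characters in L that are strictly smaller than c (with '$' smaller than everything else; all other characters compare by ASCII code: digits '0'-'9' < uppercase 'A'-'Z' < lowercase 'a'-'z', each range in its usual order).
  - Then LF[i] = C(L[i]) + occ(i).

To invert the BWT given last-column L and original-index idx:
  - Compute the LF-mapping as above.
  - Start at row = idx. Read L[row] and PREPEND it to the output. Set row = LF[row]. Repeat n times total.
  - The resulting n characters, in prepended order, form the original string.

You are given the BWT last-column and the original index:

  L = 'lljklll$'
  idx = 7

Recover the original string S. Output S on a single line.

Answer: lllljkl$

Derivation:
LF mapping: 3 4 1 2 5 6 7 0
Walk LF starting at row 7, prepending L[row]:
  step 1: row=7, L[7]='$', prepend. Next row=LF[7]=0
  step 2: row=0, L[0]='l', prepend. Next row=LF[0]=3
  step 3: row=3, L[3]='k', prepend. Next row=LF[3]=2
  step 4: row=2, L[2]='j', prepend. Next row=LF[2]=1
  step 5: row=1, L[1]='l', prepend. Next row=LF[1]=4
  step 6: row=4, L[4]='l', prepend. Next row=LF[4]=5
  step 7: row=5, L[5]='l', prepend. Next row=LF[5]=6
  step 8: row=6, L[6]='l', prepend. Next row=LF[6]=7
Reversed output: lllljkl$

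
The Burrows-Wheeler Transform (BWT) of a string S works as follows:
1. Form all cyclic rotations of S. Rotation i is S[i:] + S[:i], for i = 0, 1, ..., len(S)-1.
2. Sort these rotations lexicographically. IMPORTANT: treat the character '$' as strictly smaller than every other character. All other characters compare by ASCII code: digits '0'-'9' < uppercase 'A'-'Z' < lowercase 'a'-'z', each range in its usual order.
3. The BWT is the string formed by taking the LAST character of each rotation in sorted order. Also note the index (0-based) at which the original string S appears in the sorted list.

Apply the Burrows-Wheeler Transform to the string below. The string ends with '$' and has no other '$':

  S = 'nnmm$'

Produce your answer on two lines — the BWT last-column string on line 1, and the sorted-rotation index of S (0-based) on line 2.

All 5 rotations (rotation i = S[i:]+S[:i]):
  rot[0] = nnmm$
  rot[1] = nmm$n
  rot[2] = mm$nn
  rot[3] = m$nnm
  rot[4] = $nnmm
Sorted (with $ < everything):
  sorted[0] = $nnmm  (last char: 'm')
  sorted[1] = m$nnm  (last char: 'm')
  sorted[2] = mm$nn  (last char: 'n')
  sorted[3] = nmm$n  (last char: 'n')
  sorted[4] = nnmm$  (last char: '$')
Last column: mmnn$
Original string S is at sorted index 4

Answer: mmnn$
4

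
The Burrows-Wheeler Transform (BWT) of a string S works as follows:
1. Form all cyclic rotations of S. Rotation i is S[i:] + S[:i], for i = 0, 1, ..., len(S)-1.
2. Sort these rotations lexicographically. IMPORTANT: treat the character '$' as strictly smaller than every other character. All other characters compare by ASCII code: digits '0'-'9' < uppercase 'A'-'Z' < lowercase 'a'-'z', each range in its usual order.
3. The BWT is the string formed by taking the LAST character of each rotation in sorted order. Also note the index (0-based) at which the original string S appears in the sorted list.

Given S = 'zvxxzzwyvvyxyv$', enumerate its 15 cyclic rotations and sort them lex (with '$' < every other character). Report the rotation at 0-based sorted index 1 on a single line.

All 15 rotations (rotation i = S[i:]+S[:i]):
  rot[0] = zvxxzzwyvvyxyv$
  rot[1] = vxxzzwyvvyxyv$z
  rot[2] = xxzzwyvvyxyv$zv
  rot[3] = xzzwyvvyxyv$zvx
  rot[4] = zzwyvvyxyv$zvxx
  rot[5] = zwyvvyxyv$zvxxz
  rot[6] = wyvvyxyv$zvxxzz
  rot[7] = yvvyxyv$zvxxzzw
  rot[8] = vvyxyv$zvxxzzwy
  rot[9] = vyxyv$zvxxzzwyv
  rot[10] = yxyv$zvxxzzwyvv
  rot[11] = xyv$zvxxzzwyvvy
  rot[12] = yv$zvxxzzwyvvyx
  rot[13] = v$zvxxzzwyvvyxy
  rot[14] = $zvxxzzwyvvyxyv
Sorted (with $ < everything):
  sorted[0] = $zvxxzzwyvvyxyv
  sorted[1] = v$zvxxzzwyvvyxy
  sorted[2] = vvyxyv$zvxxzzwy
  sorted[3] = vxxzzwyvvyxyv$z
  sorted[4] = vyxyv$zvxxzzwyv
  sorted[5] = wyvvyxyv$zvxxzz
  sorted[6] = xxzzwyvvyxyv$zv
  sorted[7] = xyv$zvxxzzwyvvy
  sorted[8] = xzzwyvvyxyv$zvx
  sorted[9] = yv$zvxxzzwyvvyx
  sorted[10] = yvvyxyv$zvxxzzw
  sorted[11] = yxyv$zvxxzzwyvv
  sorted[12] = zvxxzzwyvvyxyv$
  sorted[13] = zwyvvyxyv$zvxxz
  sorted[14] = zzwyvvyxyv$zvxx
sorted[1] = v$zvxxzzwyvvyxy

Answer: v$zvxxzzwyvvyxy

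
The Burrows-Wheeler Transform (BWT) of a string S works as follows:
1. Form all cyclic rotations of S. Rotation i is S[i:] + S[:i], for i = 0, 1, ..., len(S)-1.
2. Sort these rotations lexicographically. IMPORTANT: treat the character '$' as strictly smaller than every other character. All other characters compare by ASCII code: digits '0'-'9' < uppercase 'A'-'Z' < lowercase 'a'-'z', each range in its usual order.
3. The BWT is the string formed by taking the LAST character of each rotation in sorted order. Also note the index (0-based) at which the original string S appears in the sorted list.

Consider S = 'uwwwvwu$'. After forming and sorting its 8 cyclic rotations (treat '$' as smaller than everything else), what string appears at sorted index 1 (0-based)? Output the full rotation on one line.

Answer: u$uwwwvw

Derivation:
All 8 rotations (rotation i = S[i:]+S[:i]):
  rot[0] = uwwwvwu$
  rot[1] = wwwvwu$u
  rot[2] = wwvwu$uw
  rot[3] = wvwu$uww
  rot[4] = vwu$uwww
  rot[5] = wu$uwwwv
  rot[6] = u$uwwwvw
  rot[7] = $uwwwvwu
Sorted (with $ < everything):
  sorted[0] = $uwwwvwu
  sorted[1] = u$uwwwvw
  sorted[2] = uwwwvwu$
  sorted[3] = vwu$uwww
  sorted[4] = wu$uwwwv
  sorted[5] = wvwu$uww
  sorted[6] = wwvwu$uw
  sorted[7] = wwwvwu$u
sorted[1] = u$uwwwvw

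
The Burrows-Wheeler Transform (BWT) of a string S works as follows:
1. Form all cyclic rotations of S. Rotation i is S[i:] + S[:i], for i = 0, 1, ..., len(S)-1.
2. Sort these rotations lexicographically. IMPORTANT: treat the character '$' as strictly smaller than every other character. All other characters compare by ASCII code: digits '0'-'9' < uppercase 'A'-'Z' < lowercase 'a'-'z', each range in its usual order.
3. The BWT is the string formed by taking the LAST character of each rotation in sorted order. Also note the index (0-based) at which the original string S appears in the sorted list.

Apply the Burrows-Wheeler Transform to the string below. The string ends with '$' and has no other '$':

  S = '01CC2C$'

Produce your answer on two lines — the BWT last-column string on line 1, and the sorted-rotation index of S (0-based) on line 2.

All 7 rotations (rotation i = S[i:]+S[:i]):
  rot[0] = 01CC2C$
  rot[1] = 1CC2C$0
  rot[2] = CC2C$01
  rot[3] = C2C$01C
  rot[4] = 2C$01CC
  rot[5] = C$01CC2
  rot[6] = $01CC2C
Sorted (with $ < everything):
  sorted[0] = $01CC2C  (last char: 'C')
  sorted[1] = 01CC2C$  (last char: '$')
  sorted[2] = 1CC2C$0  (last char: '0')
  sorted[3] = 2C$01CC  (last char: 'C')
  sorted[4] = C$01CC2  (last char: '2')
  sorted[5] = C2C$01C  (last char: 'C')
  sorted[6] = CC2C$01  (last char: '1')
Last column: C$0C2C1
Original string S is at sorted index 1

Answer: C$0C2C1
1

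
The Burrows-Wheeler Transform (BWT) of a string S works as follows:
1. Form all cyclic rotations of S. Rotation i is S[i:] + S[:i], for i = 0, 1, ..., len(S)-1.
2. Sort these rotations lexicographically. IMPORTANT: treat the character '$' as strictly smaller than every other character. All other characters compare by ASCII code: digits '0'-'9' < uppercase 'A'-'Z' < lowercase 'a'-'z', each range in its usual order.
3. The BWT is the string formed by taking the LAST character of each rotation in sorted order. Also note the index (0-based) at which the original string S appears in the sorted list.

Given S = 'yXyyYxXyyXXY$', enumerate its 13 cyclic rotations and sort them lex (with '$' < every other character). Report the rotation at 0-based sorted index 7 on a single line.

Answer: xXyyXXY$yXyyY

Derivation:
All 13 rotations (rotation i = S[i:]+S[:i]):
  rot[0] = yXyyYxXyyXXY$
  rot[1] = XyyYxXyyXXY$y
  rot[2] = yyYxXyyXXY$yX
  rot[3] = yYxXyyXXY$yXy
  rot[4] = YxXyyXXY$yXyy
  rot[5] = xXyyXXY$yXyyY
  rot[6] = XyyXXY$yXyyYx
  rot[7] = yyXXY$yXyyYxX
  rot[8] = yXXY$yXyyYxXy
  rot[9] = XXY$yXyyYxXyy
  rot[10] = XY$yXyyYxXyyX
  rot[11] = Y$yXyyYxXyyXX
  rot[12] = $yXyyYxXyyXXY
Sorted (with $ < everything):
  sorted[0] = $yXyyYxXyyXXY
  sorted[1] = XXY$yXyyYxXyy
  sorted[2] = XY$yXyyYxXyyX
  sorted[3] = XyyXXY$yXyyYx
  sorted[4] = XyyYxXyyXXY$y
  sorted[5] = Y$yXyyYxXyyXX
  sorted[6] = YxXyyXXY$yXyy
  sorted[7] = xXyyXXY$yXyyY
  sorted[8] = yXXY$yXyyYxXy
  sorted[9] = yXyyYxXyyXXY$
  sorted[10] = yYxXyyXXY$yXy
  sorted[11] = yyXXY$yXyyYxX
  sorted[12] = yyYxXyyXXY$yX
sorted[7] = xXyyXXY$yXyyY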